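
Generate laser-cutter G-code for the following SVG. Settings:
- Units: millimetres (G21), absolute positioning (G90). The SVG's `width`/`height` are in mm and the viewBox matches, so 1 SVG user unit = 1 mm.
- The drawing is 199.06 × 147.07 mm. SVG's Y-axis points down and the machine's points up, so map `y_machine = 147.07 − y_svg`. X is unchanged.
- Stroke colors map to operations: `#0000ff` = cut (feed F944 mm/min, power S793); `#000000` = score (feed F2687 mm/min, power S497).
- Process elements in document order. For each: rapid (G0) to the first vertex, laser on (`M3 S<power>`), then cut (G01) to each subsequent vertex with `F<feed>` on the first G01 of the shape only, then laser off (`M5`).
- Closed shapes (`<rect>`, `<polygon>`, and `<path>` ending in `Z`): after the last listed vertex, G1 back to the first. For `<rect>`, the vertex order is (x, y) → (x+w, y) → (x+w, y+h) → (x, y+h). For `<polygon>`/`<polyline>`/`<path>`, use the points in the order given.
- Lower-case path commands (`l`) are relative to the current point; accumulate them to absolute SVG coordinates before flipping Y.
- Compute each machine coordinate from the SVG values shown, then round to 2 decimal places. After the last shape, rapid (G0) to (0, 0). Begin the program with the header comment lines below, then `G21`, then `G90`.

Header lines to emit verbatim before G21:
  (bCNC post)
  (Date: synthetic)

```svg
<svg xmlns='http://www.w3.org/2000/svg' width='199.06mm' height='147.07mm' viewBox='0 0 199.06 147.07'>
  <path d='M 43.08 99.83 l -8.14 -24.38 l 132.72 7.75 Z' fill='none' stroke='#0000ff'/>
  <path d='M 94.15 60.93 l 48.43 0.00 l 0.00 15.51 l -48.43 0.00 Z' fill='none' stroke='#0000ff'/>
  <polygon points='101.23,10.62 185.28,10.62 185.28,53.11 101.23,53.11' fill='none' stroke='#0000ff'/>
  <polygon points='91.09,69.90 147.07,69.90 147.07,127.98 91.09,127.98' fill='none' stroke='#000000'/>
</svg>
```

(bCNC post)
(Date: synthetic)
G21
G90
G0 X43.08 Y47.24
M3 S793
G01 X34.94 Y71.62 F944
G01 X167.66 Y63.87
G01 X43.08 Y47.24
M5
G0 X94.15 Y86.14
M3 S793
G01 X142.58 Y86.14 F944
G01 X142.58 Y70.63
G01 X94.15 Y70.63
G01 X94.15 Y86.14
M5
G0 X101.23 Y136.45
M3 S793
G01 X185.28 Y136.45 F944
G01 X185.28 Y93.96
G01 X101.23 Y93.96
G01 X101.23 Y136.45
M5
G0 X91.09 Y77.17
M3 S497
G01 X147.07 Y77.17 F2687
G01 X147.07 Y19.09
G01 X91.09 Y19.09
G01 X91.09 Y77.17
M5
G0 X0.00 Y0.00

viewBox `0 0 199.06 147.07` with mm width/height → 1 unit = 1 mm. Flip: y_m = 147.07 − y_svg.

**Shape 1** — `<path>` closed polygon, stroke `#0000ff` → cut (S793, F944). Machine vertices: (43.08,47.24) → (34.94,71.62) → (167.66,63.87) → (43.08,47.24). Closed: final G1 returns to the first vertex.

**Shape 2** — `<path>` rectangle, stroke `#0000ff` → cut (S793, F944). Machine vertices: (94.15,86.14) → (142.58,86.14) → (142.58,70.63) → (94.15,70.63) → (94.15,86.14). Closed: final G1 returns to the first vertex.

**Shape 3** — `<polygon>` rectangle, stroke `#0000ff` → cut (S793, F944). Machine vertices: (101.23,136.45) → (185.28,136.45) → (185.28,93.96) → (101.23,93.96) → (101.23,136.45). Closed: final G1 returns to the first vertex.

**Shape 4** — `<polygon>` rectangle, stroke `#000000` → score (S497, F2687). Machine vertices: (91.09,77.17) → (147.07,77.17) → (147.07,19.09) → (91.09,19.09) → (91.09,77.17). Closed: final G1 returns to the first vertex.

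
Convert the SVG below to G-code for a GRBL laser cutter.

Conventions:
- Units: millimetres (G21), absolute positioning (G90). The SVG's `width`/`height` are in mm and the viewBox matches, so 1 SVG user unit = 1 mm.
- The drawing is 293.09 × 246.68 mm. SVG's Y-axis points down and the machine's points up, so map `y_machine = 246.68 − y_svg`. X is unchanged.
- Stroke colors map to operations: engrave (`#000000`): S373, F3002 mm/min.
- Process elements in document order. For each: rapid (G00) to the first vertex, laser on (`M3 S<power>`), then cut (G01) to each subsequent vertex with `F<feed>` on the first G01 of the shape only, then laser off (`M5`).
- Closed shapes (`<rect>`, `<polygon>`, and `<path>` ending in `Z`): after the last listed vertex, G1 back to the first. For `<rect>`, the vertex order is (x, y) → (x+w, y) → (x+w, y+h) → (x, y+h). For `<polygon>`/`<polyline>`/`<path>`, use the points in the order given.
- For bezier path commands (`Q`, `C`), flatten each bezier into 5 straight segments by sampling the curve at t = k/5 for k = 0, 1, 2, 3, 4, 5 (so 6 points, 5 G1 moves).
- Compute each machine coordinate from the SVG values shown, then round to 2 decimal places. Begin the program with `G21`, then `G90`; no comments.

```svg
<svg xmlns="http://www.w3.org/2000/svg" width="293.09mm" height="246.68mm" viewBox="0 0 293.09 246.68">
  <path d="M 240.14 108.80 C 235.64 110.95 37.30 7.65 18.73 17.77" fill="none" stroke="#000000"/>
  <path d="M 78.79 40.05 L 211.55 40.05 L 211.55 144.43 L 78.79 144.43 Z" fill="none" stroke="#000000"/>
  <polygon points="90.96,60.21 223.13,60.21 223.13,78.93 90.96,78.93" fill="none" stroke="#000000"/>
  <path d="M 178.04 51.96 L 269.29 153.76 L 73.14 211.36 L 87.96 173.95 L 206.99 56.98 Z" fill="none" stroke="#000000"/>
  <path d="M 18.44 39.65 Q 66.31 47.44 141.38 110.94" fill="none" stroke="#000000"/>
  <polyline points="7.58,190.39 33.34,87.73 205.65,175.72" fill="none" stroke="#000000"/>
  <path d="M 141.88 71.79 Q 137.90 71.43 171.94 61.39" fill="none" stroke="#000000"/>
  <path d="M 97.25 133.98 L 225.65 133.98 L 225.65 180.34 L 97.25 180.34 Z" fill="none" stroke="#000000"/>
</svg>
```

1 u = 1 mm; y_m = 246.68 − y.

[1] `<path>` cubic bezier, #000000→engrave S373 F3002: (240.14,137.88) → (217.17,147.49) → (165.61,171.91) → (103.39,200.62) → (48.46,223.12) → (18.73,228.91)

[2] `<path>` rectangle, #000000→engrave S373 F3002: (78.79,206.63) → (211.55,206.63) → (211.55,102.25) → (78.79,102.25) → (78.79,206.63) (closed)

[3] `<polygon>` rectangle, #000000→engrave S373 F3002: (90.96,186.47) → (223.13,186.47) → (223.13,167.75) → (90.96,167.75) → (90.96,186.47) (closed)

[4] `<path>` closed polygon, #000000→engrave S373 F3002: (178.04,194.72) → (269.29,92.92) → (73.14,35.32) → (87.96,72.73) → (206.99,189.70) → (178.04,194.72) (closed)

[5] `<path>` quadratic bezier, #000000→engrave S373 F3002: (18.44,207.03) → (38.68,201.69) → (61.09,191.88) → (85.68,177.63) → (112.44,158.91) → (141.38,135.74)

[6] `<polyline>` open polyline, #000000→engrave S373 F3002: (7.58,56.29) → (33.34,158.95) → (205.65,70.96)

[7] `<path>` quadratic bezier, #000000→engrave S373 F3002: (141.88,174.89) → (141.81,175.42) → (144.78,176.73) → (150.79,178.81) → (159.84,181.66) → (171.94,185.29)

[8] `<path>` rectangle, #000000→engrave S373 F3002: (97.25,112.70) → (225.65,112.70) → (225.65,66.34) → (97.25,66.34) → (97.25,112.70) (closed)

G21
G90
G00 X240.14 Y137.88
M3 S373
G01 X217.17 Y147.49 F3002
G01 X165.61 Y171.91
G01 X103.39 Y200.62
G01 X48.46 Y223.12
G01 X18.73 Y228.91
M5
G00 X78.79 Y206.63
M3 S373
G01 X211.55 Y206.63 F3002
G01 X211.55 Y102.25
G01 X78.79 Y102.25
G01 X78.79 Y206.63
M5
G00 X90.96 Y186.47
M3 S373
G01 X223.13 Y186.47 F3002
G01 X223.13 Y167.75
G01 X90.96 Y167.75
G01 X90.96 Y186.47
M5
G00 X178.04 Y194.72
M3 S373
G01 X269.29 Y92.92 F3002
G01 X73.14 Y35.32
G01 X87.96 Y72.73
G01 X206.99 Y189.70
G01 X178.04 Y194.72
M5
G00 X18.44 Y207.03
M3 S373
G01 X38.68 Y201.69 F3002
G01 X61.09 Y191.88
G01 X85.68 Y177.63
G01 X112.44 Y158.91
G01 X141.38 Y135.74
M5
G00 X7.58 Y56.29
M3 S373
G01 X33.34 Y158.95 F3002
G01 X205.65 Y70.96
M5
G00 X141.88 Y174.89
M3 S373
G01 X141.81 Y175.42 F3002
G01 X144.78 Y176.73
G01 X150.79 Y178.81
G01 X159.84 Y181.66
G01 X171.94 Y185.29
M5
G00 X97.25 Y112.70
M3 S373
G01 X225.65 Y112.70 F3002
G01 X225.65 Y66.34
G01 X97.25 Y66.34
G01 X97.25 Y112.70
M5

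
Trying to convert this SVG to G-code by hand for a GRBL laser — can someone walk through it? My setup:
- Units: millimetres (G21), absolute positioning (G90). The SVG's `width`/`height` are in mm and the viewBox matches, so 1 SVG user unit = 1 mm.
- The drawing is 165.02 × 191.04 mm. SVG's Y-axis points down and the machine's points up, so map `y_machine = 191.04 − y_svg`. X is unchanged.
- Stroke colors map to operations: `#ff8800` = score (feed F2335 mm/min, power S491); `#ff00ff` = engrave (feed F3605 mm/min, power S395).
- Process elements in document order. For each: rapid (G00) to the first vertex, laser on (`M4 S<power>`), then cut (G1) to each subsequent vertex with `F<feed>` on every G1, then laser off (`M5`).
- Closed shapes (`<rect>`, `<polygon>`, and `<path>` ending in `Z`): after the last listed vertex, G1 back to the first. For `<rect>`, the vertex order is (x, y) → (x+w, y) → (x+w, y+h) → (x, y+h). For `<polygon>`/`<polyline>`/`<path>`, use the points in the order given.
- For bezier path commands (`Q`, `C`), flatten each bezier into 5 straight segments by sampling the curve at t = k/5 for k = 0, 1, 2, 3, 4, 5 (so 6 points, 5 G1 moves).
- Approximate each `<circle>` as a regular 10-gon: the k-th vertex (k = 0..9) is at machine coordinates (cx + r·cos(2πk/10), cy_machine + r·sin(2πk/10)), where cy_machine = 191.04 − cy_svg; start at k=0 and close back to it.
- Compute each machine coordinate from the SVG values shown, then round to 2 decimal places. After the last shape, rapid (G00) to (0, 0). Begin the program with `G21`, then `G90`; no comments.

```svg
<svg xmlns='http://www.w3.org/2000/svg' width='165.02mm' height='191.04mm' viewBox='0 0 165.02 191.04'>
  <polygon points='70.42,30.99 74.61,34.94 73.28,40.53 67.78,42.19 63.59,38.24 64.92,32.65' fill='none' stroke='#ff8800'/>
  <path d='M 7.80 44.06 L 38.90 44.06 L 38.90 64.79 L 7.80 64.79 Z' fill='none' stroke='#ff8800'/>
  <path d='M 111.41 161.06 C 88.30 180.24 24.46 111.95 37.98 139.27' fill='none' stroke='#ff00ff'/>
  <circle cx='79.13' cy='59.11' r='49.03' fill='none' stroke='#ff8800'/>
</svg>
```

viewBox `0 0 165.02 191.04` with mm width/height → 1 unit = 1 mm. Flip: y_m = 191.04 − y_svg.

**Shape 1** — `<polygon>` regular polygon, stroke `#ff8800` → score (S491, F2335). Machine vertices: (70.42,160.05) → (74.61,156.10) → (73.28,150.51) → (67.78,148.85) → (63.59,152.80) → (64.92,158.39) → (70.42,160.05). Closed: final G1 returns to the first vertex.

**Shape 2** — `<path>` rectangle, stroke `#ff8800` → score (S491, F2335). Machine vertices: (7.80,146.98) → (38.90,146.98) → (38.90,126.25) → (7.80,126.25) → (7.80,146.98). Closed: final G1 returns to the first vertex.

**Shape 3** — `<path>` cubic bezier, stroke `#ff00ff` → engrave (S395, F3605). Control points (SVG): P0=(111.41,161.06), P1=(88.30,180.24), P2=(24.46,111.95), P3=(37.98,139.27); sampled at t=k/5. Machine vertices: (111.41,29.98) → (93.60,27.50) → (71.69,37.23) → (51.33,50.38) → (38.21,58.15) → (37.98,51.77). Open path.

**Shape 4** — `<circle>` circle, stroke `#ff8800` → score (S491, F2335). Machine vertices: (128.16,131.93) → (118.80,160.75) → (94.28,178.56) → (63.98,178.56) → (39.46,160.75) → (30.10,131.93) → (39.46,103.11) → (63.98,85.30) → (94.28,85.30) → (118.80,103.11) → (128.16,131.93). Closed: final G1 returns to the first vertex.

G21
G90
G00 X70.42 Y160.05
M4 S491
G1 X74.61 Y156.10 F2335
G1 X73.28 Y150.51 F2335
G1 X67.78 Y148.85 F2335
G1 X63.59 Y152.80 F2335
G1 X64.92 Y158.39 F2335
G1 X70.42 Y160.05 F2335
M5
G00 X7.80 Y146.98
M4 S491
G1 X38.90 Y146.98 F2335
G1 X38.90 Y126.25 F2335
G1 X7.80 Y126.25 F2335
G1 X7.80 Y146.98 F2335
M5
G00 X111.41 Y29.98
M4 S395
G1 X93.60 Y27.50 F3605
G1 X71.69 Y37.23 F3605
G1 X51.33 Y50.38 F3605
G1 X38.21 Y58.15 F3605
G1 X37.98 Y51.77 F3605
M5
G00 X128.16 Y131.93
M4 S491
G1 X118.80 Y160.75 F2335
G1 X94.28 Y178.56 F2335
G1 X63.98 Y178.56 F2335
G1 X39.46 Y160.75 F2335
G1 X30.10 Y131.93 F2335
G1 X39.46 Y103.11 F2335
G1 X63.98 Y85.30 F2335
G1 X94.28 Y85.30 F2335
G1 X118.80 Y103.11 F2335
G1 X128.16 Y131.93 F2335
M5
G00 X0.00 Y0.00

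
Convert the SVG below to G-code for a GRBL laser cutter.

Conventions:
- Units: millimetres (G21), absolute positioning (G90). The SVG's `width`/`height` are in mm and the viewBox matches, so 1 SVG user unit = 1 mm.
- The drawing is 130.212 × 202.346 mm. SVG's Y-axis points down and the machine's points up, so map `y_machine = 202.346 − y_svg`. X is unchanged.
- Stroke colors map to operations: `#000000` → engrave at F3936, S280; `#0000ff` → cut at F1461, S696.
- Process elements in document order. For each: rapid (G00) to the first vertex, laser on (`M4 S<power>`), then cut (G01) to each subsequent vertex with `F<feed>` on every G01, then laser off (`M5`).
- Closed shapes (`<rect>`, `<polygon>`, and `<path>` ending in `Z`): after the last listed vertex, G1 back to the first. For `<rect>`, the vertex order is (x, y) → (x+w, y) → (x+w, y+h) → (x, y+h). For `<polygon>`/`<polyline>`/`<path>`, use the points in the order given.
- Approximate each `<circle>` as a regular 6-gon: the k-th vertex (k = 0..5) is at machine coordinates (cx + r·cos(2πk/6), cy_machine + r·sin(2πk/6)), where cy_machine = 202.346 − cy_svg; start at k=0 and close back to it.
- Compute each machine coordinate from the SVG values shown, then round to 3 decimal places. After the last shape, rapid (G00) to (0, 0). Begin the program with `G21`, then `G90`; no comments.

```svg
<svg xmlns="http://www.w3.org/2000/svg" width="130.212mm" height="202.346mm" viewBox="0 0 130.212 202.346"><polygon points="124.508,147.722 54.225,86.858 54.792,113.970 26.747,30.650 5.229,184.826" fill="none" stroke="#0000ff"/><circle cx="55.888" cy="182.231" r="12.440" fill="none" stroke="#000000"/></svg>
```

G21
G90
G00 X124.508 Y54.624
M4 S696
G01 X54.225 Y115.488 F1461
G01 X54.792 Y88.376 F1461
G01 X26.747 Y171.696 F1461
G01 X5.229 Y17.520 F1461
G01 X124.508 Y54.624 F1461
M5
G00 X68.328 Y20.115
M4 S280
G01 X62.108 Y30.888 F3936
G01 X49.668 Y30.888 F3936
G01 X43.448 Y20.115 F3936
G01 X49.668 Y9.342 F3936
G01 X62.108 Y9.342 F3936
G01 X68.328 Y20.115 F3936
M5
G00 X0.000 Y0.000

viewBox `0 0 130.212 202.346` with mm width/height → 1 unit = 1 mm. Flip: y_m = 202.346 − y_svg.

**Shape 1** — `<polygon>` closed polygon, stroke `#0000ff` → cut (S696, F1461). Machine vertices: (124.508,54.624) → (54.225,115.488) → (54.792,88.376) → (26.747,171.696) → (5.229,17.520) → (124.508,54.624). Closed: final G1 returns to the first vertex.

**Shape 2** — `<circle>` circle, stroke `#000000` → engrave (S280, F3936). Machine vertices: (68.328,20.115) → (62.108,30.888) → (49.668,30.888) → (43.448,20.115) → (49.668,9.342) → (62.108,9.342) → (68.328,20.115). Closed: final G1 returns to the first vertex.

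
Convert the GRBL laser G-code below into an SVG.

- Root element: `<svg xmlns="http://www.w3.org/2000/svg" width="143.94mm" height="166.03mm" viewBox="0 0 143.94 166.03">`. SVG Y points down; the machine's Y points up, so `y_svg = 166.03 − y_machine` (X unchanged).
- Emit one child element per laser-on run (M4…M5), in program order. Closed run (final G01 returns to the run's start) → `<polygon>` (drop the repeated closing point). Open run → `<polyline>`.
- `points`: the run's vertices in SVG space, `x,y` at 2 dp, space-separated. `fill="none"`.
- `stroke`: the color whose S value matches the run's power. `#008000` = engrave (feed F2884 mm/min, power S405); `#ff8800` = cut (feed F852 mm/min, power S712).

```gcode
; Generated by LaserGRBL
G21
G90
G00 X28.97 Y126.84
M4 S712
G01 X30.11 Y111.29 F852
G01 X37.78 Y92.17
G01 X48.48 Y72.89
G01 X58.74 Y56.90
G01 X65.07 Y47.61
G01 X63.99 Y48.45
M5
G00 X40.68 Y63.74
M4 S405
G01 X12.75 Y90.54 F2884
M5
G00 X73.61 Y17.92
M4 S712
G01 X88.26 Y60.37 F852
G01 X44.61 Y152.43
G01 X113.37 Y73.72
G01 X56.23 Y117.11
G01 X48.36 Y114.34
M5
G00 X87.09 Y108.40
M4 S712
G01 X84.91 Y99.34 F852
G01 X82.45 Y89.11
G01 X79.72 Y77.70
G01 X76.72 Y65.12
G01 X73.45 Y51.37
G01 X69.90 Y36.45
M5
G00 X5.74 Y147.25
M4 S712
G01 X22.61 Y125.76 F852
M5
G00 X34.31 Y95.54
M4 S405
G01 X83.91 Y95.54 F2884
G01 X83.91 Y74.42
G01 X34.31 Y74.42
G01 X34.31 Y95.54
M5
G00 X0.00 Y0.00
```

<svg xmlns="http://www.w3.org/2000/svg" width="143.94mm" height="166.03mm" viewBox="0 0 143.94 166.03">
  <polyline points="28.97,39.19 30.11,54.74 37.78,73.86 48.48,93.14 58.74,109.13 65.07,118.42 63.99,117.58" fill="none" stroke="#ff8800"/>
  <polyline points="40.68,102.29 12.75,75.49" fill="none" stroke="#008000"/>
  <polyline points="73.61,148.11 88.26,105.66 44.61,13.60 113.37,92.31 56.23,48.92 48.36,51.69" fill="none" stroke="#ff8800"/>
  <polyline points="87.09,57.63 84.91,66.69 82.45,76.92 79.72,88.33 76.72,100.91 73.45,114.66 69.90,129.58" fill="none" stroke="#ff8800"/>
  <polyline points="5.74,18.78 22.61,40.27" fill="none" stroke="#ff8800"/>
  <polygon points="34.31,70.49 83.91,70.49 83.91,91.61 34.31,91.61" fill="none" stroke="#008000"/>
</svg>

Machine Y-up, SVG Y-down with viewBox height 166.03, so y_svg = 166.03 − y_machine; X carries over.

Run 1: power S712 maps to stroke `#ff8800` (cut). The run is open, so emit a `<polyline>` with points (Y-flipped): 28.97,39.19 30.11,54.74 37.78,73.86 48.48,93.14 58.74,109.13 65.07,118.42 63.99,117.58.

Run 2: the run's S405 means `#008000` (engrave). The run is open, so emit a `<polyline>` with points (Y-flipped): 40.68,102.29 12.75,75.49.

Run 3: power S712 maps to stroke `#ff8800` (cut). The run is open, so emit a `<polyline>` with points (Y-flipped): 73.61,148.11 88.26,105.66 44.61,13.60 113.37,92.31 56.23,48.92 48.36,51.69.

Run 4: S712 ⇒ cut layer `#ff8800`. The run is open, so emit a `<polyline>` with points (Y-flipped): 87.09,57.63 84.91,66.69 82.45,76.92 79.72,88.33 76.72,100.91 73.45,114.66 69.90,129.58.

Run 5: power S712 maps to stroke `#ff8800` (cut). The run is open, so emit a `<polyline>` with points (Y-flipped): 5.74,18.78 22.61,40.27.

Run 6: S405 ⇒ engrave layer `#008000`. The run returns to its start, so emit a `<polygon>` with points (Y-flipped): 34.31,70.49 83.91,70.49 83.91,91.61 34.31,91.61.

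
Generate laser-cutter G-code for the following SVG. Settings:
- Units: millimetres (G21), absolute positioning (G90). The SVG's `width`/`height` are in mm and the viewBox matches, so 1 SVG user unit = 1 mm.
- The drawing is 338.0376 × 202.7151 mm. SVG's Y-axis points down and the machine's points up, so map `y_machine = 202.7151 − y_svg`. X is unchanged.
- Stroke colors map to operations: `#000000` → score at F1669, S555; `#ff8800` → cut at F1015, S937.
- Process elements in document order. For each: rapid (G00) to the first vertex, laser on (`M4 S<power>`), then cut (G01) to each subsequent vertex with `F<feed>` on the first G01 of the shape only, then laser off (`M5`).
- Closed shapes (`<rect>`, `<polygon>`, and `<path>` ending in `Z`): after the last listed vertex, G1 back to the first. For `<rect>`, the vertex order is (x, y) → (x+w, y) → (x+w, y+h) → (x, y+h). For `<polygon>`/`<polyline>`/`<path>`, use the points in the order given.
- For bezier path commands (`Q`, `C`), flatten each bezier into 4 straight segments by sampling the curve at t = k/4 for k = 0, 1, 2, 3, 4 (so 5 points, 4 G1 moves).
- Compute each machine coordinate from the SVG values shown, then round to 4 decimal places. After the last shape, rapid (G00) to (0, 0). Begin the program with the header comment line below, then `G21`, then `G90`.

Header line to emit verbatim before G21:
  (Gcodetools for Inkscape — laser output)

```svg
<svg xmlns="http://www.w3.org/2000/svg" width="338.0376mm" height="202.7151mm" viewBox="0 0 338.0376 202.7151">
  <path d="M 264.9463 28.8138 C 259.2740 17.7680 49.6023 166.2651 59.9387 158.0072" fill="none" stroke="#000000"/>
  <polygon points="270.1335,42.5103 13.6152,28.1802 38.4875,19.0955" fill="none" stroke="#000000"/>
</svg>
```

(Gcodetools for Inkscape — laser output)
G21
G90
G00 X264.9463 Y173.9013
M4 S555
G01 X229.0673 Y157.2135 F1669
G01 X156.4392 Y110.3501
G01 X86.8128 Y62.9639
G01 X59.9387 Y44.7079
M5
G00 X270.1335 Y160.2048
M4 S555
G01 X13.6152 Y174.5349 F1669
G01 X38.4875 Y183.6196
G01 X270.1335 Y160.2048
M5
G00 X0.0000 Y0.0000

viewBox `0 0 338.0376 202.7151` with mm width/height → 1 unit = 1 mm. Flip: y_m = 202.7151 − y_svg.

**Shape 1** — `<path>` cubic bezier, stroke `#000000` → score (S555, F1669). Control points (SVG): P0=(264.9463,28.8138), P1=(259.2740,17.7680), P2=(49.6023,166.2651), P3=(59.9387,158.0072); sampled at t=k/4. Machine vertices: (264.9463,173.9013) → (229.0673,157.2135) → (156.4392,110.3501) → (86.8128,62.9639) → (59.9387,44.7079). Open path.

**Shape 2** — `<polygon>` closed polygon, stroke `#000000` → score (S555, F1669). Machine vertices: (270.1335,160.2048) → (13.6152,174.5349) → (38.4875,183.6196) → (270.1335,160.2048). Closed: final G1 returns to the first vertex.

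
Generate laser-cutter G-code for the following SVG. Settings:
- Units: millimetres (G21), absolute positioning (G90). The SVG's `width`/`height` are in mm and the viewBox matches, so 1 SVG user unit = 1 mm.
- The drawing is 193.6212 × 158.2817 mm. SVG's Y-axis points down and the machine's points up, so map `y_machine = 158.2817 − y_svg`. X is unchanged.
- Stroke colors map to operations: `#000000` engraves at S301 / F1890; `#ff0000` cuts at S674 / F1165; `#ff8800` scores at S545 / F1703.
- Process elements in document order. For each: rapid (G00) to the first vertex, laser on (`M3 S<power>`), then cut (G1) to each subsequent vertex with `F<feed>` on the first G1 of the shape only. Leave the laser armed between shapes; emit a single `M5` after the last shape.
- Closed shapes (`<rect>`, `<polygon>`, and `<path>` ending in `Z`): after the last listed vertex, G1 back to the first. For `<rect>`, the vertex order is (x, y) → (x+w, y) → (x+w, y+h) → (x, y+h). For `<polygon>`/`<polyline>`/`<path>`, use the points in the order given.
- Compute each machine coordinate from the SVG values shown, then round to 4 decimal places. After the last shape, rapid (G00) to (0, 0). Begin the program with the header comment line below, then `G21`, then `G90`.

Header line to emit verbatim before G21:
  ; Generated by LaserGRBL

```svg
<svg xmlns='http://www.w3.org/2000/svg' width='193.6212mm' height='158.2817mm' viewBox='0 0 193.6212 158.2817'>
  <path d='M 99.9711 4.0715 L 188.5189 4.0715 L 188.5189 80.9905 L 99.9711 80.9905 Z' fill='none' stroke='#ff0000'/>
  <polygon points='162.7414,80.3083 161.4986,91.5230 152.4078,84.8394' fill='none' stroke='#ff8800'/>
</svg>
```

Since the viewBox matches the mm dimensions, user units are millimetres directly. The only transform is the Y-flip y_m = 158.2817 − y_svg.

Shape 1 is a rectangle drawn with `<path>`. Its stroke #ff0000 means cut at S674, F1165. After flipping Y the toolpath is (99.9711,154.2102) → (188.5189,154.2102) → (188.5189,77.2912) → (99.9711,77.2912) → (99.9711,154.2102), returning to the start.

Shape 2 is a regular polygon drawn with `<polygon>`. Its stroke #ff8800 means score at S545, F1703. After flipping Y the toolpath is (162.7414,77.9734) → (161.4986,66.7587) → (152.4078,73.4423) → (162.7414,77.9734), returning to the start.

; Generated by LaserGRBL
G21
G90
G00 X99.9711 Y154.2102
M3 S674
G1 X188.5189 Y154.2102 F1165
G1 X188.5189 Y77.2912
G1 X99.9711 Y77.2912
G1 X99.9711 Y154.2102
G00 X162.7414 Y77.9734
M3 S545
G1 X161.4986 Y66.7587 F1703
G1 X152.4078 Y73.4423
G1 X162.7414 Y77.9734
M5
G00 X0.0000 Y0.0000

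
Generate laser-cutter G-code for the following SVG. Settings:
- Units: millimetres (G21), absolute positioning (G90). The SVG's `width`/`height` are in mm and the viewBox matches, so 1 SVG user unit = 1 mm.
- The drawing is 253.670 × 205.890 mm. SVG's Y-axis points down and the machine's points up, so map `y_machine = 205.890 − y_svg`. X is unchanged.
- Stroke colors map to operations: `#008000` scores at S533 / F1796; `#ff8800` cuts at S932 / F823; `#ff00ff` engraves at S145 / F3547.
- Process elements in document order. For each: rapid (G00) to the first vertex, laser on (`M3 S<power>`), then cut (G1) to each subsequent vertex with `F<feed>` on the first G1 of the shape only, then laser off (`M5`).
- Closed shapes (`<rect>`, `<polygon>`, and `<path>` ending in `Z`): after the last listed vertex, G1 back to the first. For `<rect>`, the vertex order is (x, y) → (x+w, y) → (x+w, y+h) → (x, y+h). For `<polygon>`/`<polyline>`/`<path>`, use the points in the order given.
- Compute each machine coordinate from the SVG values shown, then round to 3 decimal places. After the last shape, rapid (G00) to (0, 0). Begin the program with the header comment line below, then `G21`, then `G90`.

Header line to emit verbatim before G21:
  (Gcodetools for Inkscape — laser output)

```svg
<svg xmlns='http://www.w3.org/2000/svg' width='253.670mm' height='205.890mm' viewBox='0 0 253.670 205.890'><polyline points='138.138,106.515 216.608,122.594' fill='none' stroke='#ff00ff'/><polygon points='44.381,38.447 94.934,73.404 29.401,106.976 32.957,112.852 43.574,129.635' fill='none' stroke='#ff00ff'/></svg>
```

(Gcodetools for Inkscape — laser output)
G21
G90
G00 X138.138 Y99.375
M3 S145
G1 X216.608 Y83.296 F3547
M5
G00 X44.381 Y167.443
M3 S145
G1 X94.934 Y132.486 F3547
G1 X29.401 Y98.914
G1 X32.957 Y93.038
G1 X43.574 Y76.255
G1 X44.381 Y167.443
M5
G00 X0.000 Y0.000

1 u = 1 mm; y_m = 205.890 − y.

[1] `<polyline>` line segment, #ff00ff→engrave S145 F3547: (138.138,99.375) → (216.608,83.296)

[2] `<polygon>` closed polygon, #ff00ff→engrave S145 F3547: (44.381,167.443) → (94.934,132.486) → (29.401,98.914) → (32.957,93.038) → (43.574,76.255) → (44.381,167.443) (closed)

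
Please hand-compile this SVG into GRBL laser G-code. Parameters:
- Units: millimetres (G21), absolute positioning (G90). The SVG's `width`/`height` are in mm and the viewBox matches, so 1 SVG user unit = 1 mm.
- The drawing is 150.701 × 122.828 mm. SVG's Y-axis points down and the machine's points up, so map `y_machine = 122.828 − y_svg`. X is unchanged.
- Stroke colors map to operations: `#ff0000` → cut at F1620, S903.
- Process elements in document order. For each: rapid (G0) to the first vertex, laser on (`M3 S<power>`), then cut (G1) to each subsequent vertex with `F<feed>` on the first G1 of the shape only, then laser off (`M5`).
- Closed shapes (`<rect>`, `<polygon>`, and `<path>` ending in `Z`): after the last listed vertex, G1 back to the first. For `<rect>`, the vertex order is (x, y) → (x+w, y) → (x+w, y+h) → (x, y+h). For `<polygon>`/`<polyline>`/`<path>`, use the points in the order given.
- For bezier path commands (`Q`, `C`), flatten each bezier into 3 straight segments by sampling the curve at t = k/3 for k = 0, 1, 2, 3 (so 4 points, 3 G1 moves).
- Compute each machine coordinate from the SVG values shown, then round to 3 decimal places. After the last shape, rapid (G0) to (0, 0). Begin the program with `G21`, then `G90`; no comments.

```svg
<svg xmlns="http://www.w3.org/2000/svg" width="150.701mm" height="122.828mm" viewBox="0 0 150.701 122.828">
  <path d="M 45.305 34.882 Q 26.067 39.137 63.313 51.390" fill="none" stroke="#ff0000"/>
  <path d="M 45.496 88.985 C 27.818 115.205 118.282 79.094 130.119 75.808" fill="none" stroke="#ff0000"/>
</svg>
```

1 u = 1 mm; y_m = 122.828 − y.

[1] `<path>` quadratic bezier, #ff0000→cut S903 F1620: (45.305,87.946) → (38.756,84.221) → (44.758,78.718) → (63.313,71.438)

[2] `<path>` cubic bezier, #ff0000→cut S903 F1620: (45.496,33.843) → (56.948,24.876) → (98.990,36.317) → (130.119,47.020)

G21
G90
G0 X45.305 Y87.946
M3 S903
G1 X38.756 Y84.221 F1620
G1 X44.758 Y78.718
G1 X63.313 Y71.438
M5
G0 X45.496 Y33.843
M3 S903
G1 X56.948 Y24.876 F1620
G1 X98.990 Y36.317
G1 X130.119 Y47.020
M5
G0 X0.000 Y0.000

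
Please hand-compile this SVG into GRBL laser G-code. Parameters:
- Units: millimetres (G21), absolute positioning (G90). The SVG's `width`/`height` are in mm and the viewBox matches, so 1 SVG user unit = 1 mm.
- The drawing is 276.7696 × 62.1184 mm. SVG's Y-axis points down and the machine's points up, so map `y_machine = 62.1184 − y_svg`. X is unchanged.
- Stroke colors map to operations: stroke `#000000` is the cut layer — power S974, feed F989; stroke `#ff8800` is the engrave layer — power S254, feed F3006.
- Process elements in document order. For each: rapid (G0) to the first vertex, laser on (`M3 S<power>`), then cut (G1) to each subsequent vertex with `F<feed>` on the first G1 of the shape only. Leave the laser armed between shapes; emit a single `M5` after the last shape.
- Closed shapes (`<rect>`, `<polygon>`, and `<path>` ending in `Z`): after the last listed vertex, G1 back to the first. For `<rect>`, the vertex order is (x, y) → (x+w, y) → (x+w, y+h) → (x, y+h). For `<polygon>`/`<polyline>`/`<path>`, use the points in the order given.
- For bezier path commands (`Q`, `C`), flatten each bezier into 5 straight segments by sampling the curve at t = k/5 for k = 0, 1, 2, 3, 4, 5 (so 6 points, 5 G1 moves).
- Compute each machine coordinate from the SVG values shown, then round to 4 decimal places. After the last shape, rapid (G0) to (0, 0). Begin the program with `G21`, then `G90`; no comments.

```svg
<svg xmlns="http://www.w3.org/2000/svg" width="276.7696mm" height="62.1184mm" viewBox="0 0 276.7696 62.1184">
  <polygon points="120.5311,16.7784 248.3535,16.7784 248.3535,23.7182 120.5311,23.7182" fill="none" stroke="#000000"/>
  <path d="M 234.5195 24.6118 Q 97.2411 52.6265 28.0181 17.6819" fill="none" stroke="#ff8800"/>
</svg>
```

G21
G90
G0 X120.5311 Y45.3400
M3 S974
G1 X248.3535 Y45.3400 F989
G1 X248.3535 Y38.4002
G1 X120.5311 Y38.4002
G1 X120.5311 Y45.3400
G0 X234.5195 Y37.5066
M3 S254
G1 X182.3304 Y28.8191 F3006
G1 X135.5856 Y25.1683
G1 X94.2854 Y26.5543
G1 X58.4295 Y32.9770
G1 X28.0181 Y44.4365
M5
G0 X0.0000 Y0.0000

1 u = 1 mm; y_m = 62.1184 − y.

[1] `<polygon>` rectangle, #000000→cut S974 F989: (120.5311,45.3400) → (248.3535,45.3400) → (248.3535,38.4002) → (120.5311,38.4002) → (120.5311,45.3400) (closed)

[2] `<path>` quadratic bezier, #ff8800→engrave S254 F3006: (234.5195,37.5066) → (182.3304,28.8191) → (135.5856,25.1683) → (94.2854,26.5543) → (58.4295,32.9770) → (28.0181,44.4365)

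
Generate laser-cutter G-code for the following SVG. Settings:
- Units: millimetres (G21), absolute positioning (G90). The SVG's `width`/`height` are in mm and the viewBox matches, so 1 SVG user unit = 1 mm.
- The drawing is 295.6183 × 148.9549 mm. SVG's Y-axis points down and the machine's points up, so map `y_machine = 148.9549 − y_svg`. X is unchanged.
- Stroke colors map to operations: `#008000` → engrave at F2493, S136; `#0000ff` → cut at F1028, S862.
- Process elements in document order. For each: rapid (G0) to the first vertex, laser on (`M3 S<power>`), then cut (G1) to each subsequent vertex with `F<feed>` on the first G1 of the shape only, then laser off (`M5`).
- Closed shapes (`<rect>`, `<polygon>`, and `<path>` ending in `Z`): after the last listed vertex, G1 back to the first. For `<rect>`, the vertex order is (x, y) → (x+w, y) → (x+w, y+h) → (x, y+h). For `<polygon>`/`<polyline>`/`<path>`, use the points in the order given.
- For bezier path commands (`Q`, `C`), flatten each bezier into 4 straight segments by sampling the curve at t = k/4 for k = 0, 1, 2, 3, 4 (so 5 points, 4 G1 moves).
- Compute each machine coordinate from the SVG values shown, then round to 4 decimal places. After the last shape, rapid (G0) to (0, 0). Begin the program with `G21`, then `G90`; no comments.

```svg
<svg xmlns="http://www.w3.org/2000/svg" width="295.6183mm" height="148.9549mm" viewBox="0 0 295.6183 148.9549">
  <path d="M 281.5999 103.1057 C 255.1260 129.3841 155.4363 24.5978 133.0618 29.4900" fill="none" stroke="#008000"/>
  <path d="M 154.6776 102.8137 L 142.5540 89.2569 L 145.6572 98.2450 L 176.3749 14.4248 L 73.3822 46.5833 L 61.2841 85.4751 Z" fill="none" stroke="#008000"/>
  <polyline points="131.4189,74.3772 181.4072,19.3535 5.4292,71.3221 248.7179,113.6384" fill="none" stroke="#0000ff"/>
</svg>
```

viewBox `0 0 295.6183 148.9549` with mm width/height → 1 unit = 1 mm. Flip: y_m = 148.9549 − y_svg.

**Shape 1** — `<path>` cubic bezier, stroke `#008000` → engrave (S136, F2493). Control points (SVG): P0=(281.5999,103.1057), P1=(255.1260,129.3841), P2=(155.4363,24.5978), P3=(133.0618,29.4900); sampled at t=k/4. Machine vertices: (281.5999,45.8492) → (250.3686,46.9534) → (205.7936,74.6372) → (161.9872,106.3309) → (133.0618,119.4649). Open path.

**Shape 2** — `<path>` closed polygon, stroke `#008000` → engrave (S136, F2493). Machine vertices: (154.6776,46.1412) → (142.5540,59.6980) → (145.6572,50.7099) → (176.3749,134.5301) → (73.3822,102.3716) → (61.2841,63.4798) → (154.6776,46.1412). Closed: final G1 returns to the first vertex.

**Shape 3** — `<polyline>` open polyline, stroke `#0000ff` → cut (S862, F1028). Machine vertices: (131.4189,74.5777) → (181.4072,129.6014) → (5.4292,77.6328) → (248.7179,35.3165). Open path.

G21
G90
G0 X281.5999 Y45.8492
M3 S136
G1 X250.3686 Y46.9534 F2493
G1 X205.7936 Y74.6372
G1 X161.9872 Y106.3309
G1 X133.0618 Y119.4649
M5
G0 X154.6776 Y46.1412
M3 S136
G1 X142.5540 Y59.6980 F2493
G1 X145.6572 Y50.7099
G1 X176.3749 Y134.5301
G1 X73.3822 Y102.3716
G1 X61.2841 Y63.4798
G1 X154.6776 Y46.1412
M5
G0 X131.4189 Y74.5777
M3 S862
G1 X181.4072 Y129.6014 F1028
G1 X5.4292 Y77.6328
G1 X248.7179 Y35.3165
M5
G0 X0.0000 Y0.0000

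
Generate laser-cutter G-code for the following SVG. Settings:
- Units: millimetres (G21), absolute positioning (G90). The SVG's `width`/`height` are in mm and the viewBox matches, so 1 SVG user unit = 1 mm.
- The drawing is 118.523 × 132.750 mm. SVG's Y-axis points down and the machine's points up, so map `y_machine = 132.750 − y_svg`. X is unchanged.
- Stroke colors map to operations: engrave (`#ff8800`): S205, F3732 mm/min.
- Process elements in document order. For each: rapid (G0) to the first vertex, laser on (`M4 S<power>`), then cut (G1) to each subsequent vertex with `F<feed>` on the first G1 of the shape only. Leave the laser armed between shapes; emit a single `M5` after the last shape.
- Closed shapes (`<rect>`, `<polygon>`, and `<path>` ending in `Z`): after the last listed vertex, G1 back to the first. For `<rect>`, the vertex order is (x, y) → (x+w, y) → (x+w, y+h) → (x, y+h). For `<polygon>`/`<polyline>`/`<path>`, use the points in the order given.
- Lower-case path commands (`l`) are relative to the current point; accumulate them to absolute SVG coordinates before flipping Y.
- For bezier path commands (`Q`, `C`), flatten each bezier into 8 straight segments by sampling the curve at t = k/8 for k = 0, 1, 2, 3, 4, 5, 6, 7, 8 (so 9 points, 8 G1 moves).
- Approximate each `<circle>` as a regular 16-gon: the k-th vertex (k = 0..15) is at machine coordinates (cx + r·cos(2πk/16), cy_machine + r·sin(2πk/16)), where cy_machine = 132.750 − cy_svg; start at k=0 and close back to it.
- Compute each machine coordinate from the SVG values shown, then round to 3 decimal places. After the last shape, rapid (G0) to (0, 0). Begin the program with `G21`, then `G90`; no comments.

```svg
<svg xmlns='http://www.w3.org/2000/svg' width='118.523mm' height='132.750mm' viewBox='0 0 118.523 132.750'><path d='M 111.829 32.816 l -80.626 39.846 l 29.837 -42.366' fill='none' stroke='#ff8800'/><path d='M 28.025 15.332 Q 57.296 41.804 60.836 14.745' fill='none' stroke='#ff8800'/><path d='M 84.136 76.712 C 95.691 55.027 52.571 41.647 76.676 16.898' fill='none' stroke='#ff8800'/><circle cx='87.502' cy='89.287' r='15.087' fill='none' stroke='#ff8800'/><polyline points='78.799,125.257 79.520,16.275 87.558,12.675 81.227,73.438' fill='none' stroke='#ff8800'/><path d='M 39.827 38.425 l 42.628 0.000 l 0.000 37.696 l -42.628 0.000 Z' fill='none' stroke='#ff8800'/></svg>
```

Since the viewBox matches the mm dimensions, user units are millimetres directly. The only transform is the Y-flip y_m = 132.750 − y_svg.

Shape 1 is a open polyline drawn with `<path>`. Its stroke #ff8800 means engrave at S205, F3732. After flipping Y the toolpath is (111.829,99.934) → (31.203,60.088) → (61.040,102.454).

Shape 2 is a quadratic bezier drawn with `<path>`. Its stroke #ff8800 means engrave at S205, F3732. After flipping Y the toolpath is (28.025,117.418) → (34.941,111.636) → (41.052,107.528) → (46.360,105.092) → (50.863,104.329) → (54.563,105.239) → (57.458,107.821) → (59.549,112.077) → (60.836,118.005).

Shape 3 is a cubic bezier drawn with `<path>`. Its stroke #ff8800 means engrave at S205, F3732. After flipping Y the toolpath is (84.136,56.038) → (86.144,63.819) → (84.455,71.052) → (80.498,77.967) → (75.700,84.796) → (71.490,91.768) → (69.297,99.115) → (70.550,107.066) → (76.676,115.852).

Shape 4 is a circle drawn with `<circle>`. Its stroke #ff8800 means engrave at S205, F3732. After flipping Y the toolpath is (102.589,43.463) → (101.441,49.237) → (98.170,54.131) → (93.276,57.402) → (87.502,58.550) → (81.728,57.402) → (76.834,54.131) → (73.563,49.237) → (72.415,43.463) → (73.563,37.689) → (76.834,32.795) → (81.728,29.524) → (87.502,28.376) → (93.276,29.524) → (98.170,32.795) → (101.441,37.689) → (102.589,43.463), returning to the start.

Shape 5 is a open polyline drawn with `<polyline>`. Its stroke #ff8800 means engrave at S205, F3732. After flipping Y the toolpath is (78.799,7.493) → (79.520,116.475) → (87.558,120.075) → (81.227,59.312).

Shape 6 is a rectangle drawn with `<path>`. Its stroke #ff8800 means engrave at S205, F3732. After flipping Y the toolpath is (39.827,94.325) → (82.455,94.325) → (82.455,56.629) → (39.827,56.629) → (39.827,94.325), returning to the start.

G21
G90
G0 X111.829 Y99.934
M4 S205
G1 X31.203 Y60.088 F3732
G1 X61.040 Y102.454
G0 X28.025 Y117.418
M4 S205
G1 X34.941 Y111.636 F3732
G1 X41.052 Y107.528
G1 X46.360 Y105.092
G1 X50.863 Y104.329
G1 X54.563 Y105.239
G1 X57.458 Y107.821
G1 X59.549 Y112.077
G1 X60.836 Y118.005
G0 X84.136 Y56.038
M4 S205
G1 X86.144 Y63.819 F3732
G1 X84.455 Y71.052
G1 X80.498 Y77.967
G1 X75.700 Y84.796
G1 X71.490 Y91.768
G1 X69.297 Y99.115
G1 X70.550 Y107.066
G1 X76.676 Y115.852
G0 X102.589 Y43.463
M4 S205
G1 X101.441 Y49.237 F3732
G1 X98.170 Y54.131
G1 X93.276 Y57.402
G1 X87.502 Y58.550
G1 X81.728 Y57.402
G1 X76.834 Y54.131
G1 X73.563 Y49.237
G1 X72.415 Y43.463
G1 X73.563 Y37.689
G1 X76.834 Y32.795
G1 X81.728 Y29.524
G1 X87.502 Y28.376
G1 X93.276 Y29.524
G1 X98.170 Y32.795
G1 X101.441 Y37.689
G1 X102.589 Y43.463
G0 X78.799 Y7.493
M4 S205
G1 X79.520 Y116.475 F3732
G1 X87.558 Y120.075
G1 X81.227 Y59.312
G0 X39.827 Y94.325
M4 S205
G1 X82.455 Y94.325 F3732
G1 X82.455 Y56.629
G1 X39.827 Y56.629
G1 X39.827 Y94.325
M5
G0 X0.000 Y0.000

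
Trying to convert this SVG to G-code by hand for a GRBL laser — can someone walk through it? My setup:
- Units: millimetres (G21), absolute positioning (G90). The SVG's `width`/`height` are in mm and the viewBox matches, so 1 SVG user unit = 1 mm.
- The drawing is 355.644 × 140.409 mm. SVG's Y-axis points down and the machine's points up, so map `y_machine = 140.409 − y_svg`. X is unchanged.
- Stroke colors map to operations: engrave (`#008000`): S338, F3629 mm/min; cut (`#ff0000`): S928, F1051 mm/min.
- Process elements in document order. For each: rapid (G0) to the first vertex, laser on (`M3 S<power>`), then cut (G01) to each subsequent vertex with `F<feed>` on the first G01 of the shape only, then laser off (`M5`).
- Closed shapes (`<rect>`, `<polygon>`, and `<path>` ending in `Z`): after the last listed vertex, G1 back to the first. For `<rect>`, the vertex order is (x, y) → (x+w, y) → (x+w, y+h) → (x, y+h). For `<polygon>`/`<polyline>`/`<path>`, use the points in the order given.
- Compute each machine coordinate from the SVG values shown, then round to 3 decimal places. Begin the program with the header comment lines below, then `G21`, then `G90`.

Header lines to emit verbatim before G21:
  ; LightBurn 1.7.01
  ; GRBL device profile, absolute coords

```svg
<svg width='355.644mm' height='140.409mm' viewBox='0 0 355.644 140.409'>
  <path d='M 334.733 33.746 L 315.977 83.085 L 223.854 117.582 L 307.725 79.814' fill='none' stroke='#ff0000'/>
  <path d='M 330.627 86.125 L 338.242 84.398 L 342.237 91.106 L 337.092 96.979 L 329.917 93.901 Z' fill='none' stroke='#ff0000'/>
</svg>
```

1 u = 1 mm; y_m = 140.409 − y.

[1] `<path>` open polyline, #ff0000→cut S928 F1051: (334.733,106.663) → (315.977,57.324) → (223.854,22.827) → (307.725,60.595)

[2] `<path>` regular polygon, #ff0000→cut S928 F1051: (330.627,54.284) → (338.242,56.011) → (342.237,49.303) → (337.092,43.430) → (329.917,46.508) → (330.627,54.284) (closed)

; LightBurn 1.7.01
; GRBL device profile, absolute coords
G21
G90
G0 X334.733 Y106.663
M3 S928
G01 X315.977 Y57.324 F1051
G01 X223.854 Y22.827
G01 X307.725 Y60.595
M5
G0 X330.627 Y54.284
M3 S928
G01 X338.242 Y56.011 F1051
G01 X342.237 Y49.303
G01 X337.092 Y43.430
G01 X329.917 Y46.508
G01 X330.627 Y54.284
M5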